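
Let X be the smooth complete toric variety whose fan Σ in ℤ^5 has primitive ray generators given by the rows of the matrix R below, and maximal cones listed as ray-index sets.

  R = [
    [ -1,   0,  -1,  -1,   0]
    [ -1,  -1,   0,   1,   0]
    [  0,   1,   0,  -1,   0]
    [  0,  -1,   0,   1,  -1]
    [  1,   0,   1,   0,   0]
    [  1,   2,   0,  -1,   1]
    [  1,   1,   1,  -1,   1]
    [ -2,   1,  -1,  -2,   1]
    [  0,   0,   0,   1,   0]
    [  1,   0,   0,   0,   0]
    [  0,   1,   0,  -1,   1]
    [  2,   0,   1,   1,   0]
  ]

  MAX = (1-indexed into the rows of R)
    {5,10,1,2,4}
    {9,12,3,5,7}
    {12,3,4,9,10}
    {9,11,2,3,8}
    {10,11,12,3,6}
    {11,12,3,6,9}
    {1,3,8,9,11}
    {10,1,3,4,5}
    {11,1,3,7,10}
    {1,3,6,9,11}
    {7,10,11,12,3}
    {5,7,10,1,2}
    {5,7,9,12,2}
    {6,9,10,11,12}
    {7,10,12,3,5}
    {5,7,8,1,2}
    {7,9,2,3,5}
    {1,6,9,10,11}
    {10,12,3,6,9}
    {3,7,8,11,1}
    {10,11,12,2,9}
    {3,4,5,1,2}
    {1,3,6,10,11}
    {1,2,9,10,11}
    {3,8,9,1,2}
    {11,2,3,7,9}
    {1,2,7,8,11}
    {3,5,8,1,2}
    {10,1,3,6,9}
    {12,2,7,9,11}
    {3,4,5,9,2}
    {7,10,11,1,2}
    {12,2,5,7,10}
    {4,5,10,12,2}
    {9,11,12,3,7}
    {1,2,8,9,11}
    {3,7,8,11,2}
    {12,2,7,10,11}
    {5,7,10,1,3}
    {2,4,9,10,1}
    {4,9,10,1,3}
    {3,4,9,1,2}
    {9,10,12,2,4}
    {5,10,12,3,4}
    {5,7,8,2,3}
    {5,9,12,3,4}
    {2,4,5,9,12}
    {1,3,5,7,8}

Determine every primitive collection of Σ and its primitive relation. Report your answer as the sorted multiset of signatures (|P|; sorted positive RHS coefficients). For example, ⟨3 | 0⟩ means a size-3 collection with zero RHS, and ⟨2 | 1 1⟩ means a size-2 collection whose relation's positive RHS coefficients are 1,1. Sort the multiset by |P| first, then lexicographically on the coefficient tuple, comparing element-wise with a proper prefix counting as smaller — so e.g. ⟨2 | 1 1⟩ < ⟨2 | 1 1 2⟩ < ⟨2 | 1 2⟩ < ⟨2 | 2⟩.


Δ(Σ) — 12 vertices, 23 min non-faces:

  P={4,11}:  v_{4} + v_{11} = 0  ⇒ sig = ⟨2 | 0⟩
  P={1,12}:  v_{1} + v_{12} = v_{10}  ⇒ sig = ⟨2 | 1⟩
  P={4,7}:  v_{4} + v_{7} = v_{5}  ⇒ sig = ⟨2 | 1⟩
  P={5,11}:  v_{5} + v_{11} = v_{7}  ⇒ sig = ⟨2 | 1⟩
  P={8,12}:  v_{8} + v_{12} = v_{11}  ⇒ sig = ⟨2 | 1⟩
  P={2,6}:  v_{2} + v_{6} = v_{9} + v_{11}  ⇒ sig = ⟨2 | 1 1⟩
  P={8,10}:  v_{8} + v_{10} = v_{1} + v_{11}  ⇒ sig = ⟨2 | 1 1⟩
  P={4,6}:  v_{4} + v_{6} = v_{3} + v_{9} + v_{10}  ⇒ sig = ⟨2 | 1 1 1⟩
  P={4,8}:  v_{4} + v_{8} = v_{1} + v_{2} + v_{3}  ⇒ sig = ⟨2 | 1 1 1⟩
  P={5,6}:  v_{5} + v_{6} = v_{3} + v_{11} + v_{12}  ⇒ sig = ⟨2 | 1 1 1⟩
  P={6,8}:  v_{6} + v_{8} = v_{1} + v_{3} + v_{9} + 2·v_{11}  ⇒ sig = ⟨2 | 1 1 1 2⟩
  P={6,7}:  v_{6} + v_{7} = v_{3} + 2·v_{11} + v_{12}  ⇒ sig = ⟨2 | 1 1 2⟩
  P={1,5,9}:  v_{1} + v_{5} + v_{9} = 0  ⇒ sig = ⟨3 | 0⟩
  P={2,3,10}:  v_{2} + v_{3} + v_{10} = 0  ⇒ sig = ⟨3 | 0⟩
  P={1,7,9}:  v_{1} + v_{7} + v_{9} = v_{11}  ⇒ sig = ⟨3 | 1⟩
  P={5,9,10}:  v_{5} + v_{9} + v_{10} = v_{12}  ⇒ sig = ⟨3 | 1⟩
  P={2,3,12}:  v_{2} + v_{3} + v_{12} = v_{5} + v_{9}  ⇒ sig = ⟨3 | 1 1⟩
  P={7,9,10}:  v_{7} + v_{9} + v_{10} = v_{11} + v_{12}  ⇒ sig = ⟨3 | 1 1⟩
  P={5,8,9}:  v_{5} + v_{8} + v_{9} = v_{2} + v_{3} + v_{11}  ⇒ sig = ⟨3 | 1 1 1⟩
  P={7,8,9}:  v_{7} + v_{8} + v_{9} = v_{2} + v_{3} + 2·v_{11}  ⇒ sig = ⟨3 | 1 1 2⟩
  P={1,2,3,11}:  v_{1} + v_{2} + v_{3} + v_{11} = v_{8}  ⇒ sig = ⟨4 | 1⟩
  P={3,9,10,11}:  v_{3} + v_{9} + v_{10} + v_{11} = v_{6}  ⇒ sig = ⟨4 | 1⟩
  P={1,2,3,7}:  v_{1} + v_{2} + v_{3} + v_{7} = v_{5} + v_{8}  ⇒ sig = ⟨4 | 1 1⟩

so the primitive-relation signature multiset is
{ ⟨2 | 0⟩,  ⟨2 | 1⟩ ×4,  ⟨2 | 1 1⟩ ×2,  ⟨2 | 1 1 1⟩ ×3,  ⟨2 | 1 1 1 2⟩,  ⟨2 | 1 1 2⟩,  ⟨3 | 0⟩ ×2,  ⟨3 | 1⟩ ×2,  ⟨3 | 1 1⟩ ×2,  ⟨3 | 1 1 1⟩,  ⟨3 | 1 1 2⟩,  ⟨4 | 1⟩ ×2,  ⟨4 | 1 1⟩ }


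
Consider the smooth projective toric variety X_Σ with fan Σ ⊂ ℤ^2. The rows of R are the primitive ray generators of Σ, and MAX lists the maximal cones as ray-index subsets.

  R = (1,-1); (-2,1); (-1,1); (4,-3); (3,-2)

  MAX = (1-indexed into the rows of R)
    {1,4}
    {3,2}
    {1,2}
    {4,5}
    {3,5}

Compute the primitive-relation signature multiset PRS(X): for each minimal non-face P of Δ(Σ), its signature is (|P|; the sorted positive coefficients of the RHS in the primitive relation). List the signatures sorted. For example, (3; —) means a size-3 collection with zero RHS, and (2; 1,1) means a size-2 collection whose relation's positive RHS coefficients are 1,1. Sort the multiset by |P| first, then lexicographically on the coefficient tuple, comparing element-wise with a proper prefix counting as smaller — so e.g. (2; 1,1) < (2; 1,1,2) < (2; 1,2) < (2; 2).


5 minimal non-faces of Δ(Σ) (on 5 rays):

  P={1,3}:  v_{1} + v_{3} = 0  →  sig = (2; —)
  P={1,5}:  v_{1} + v_{5} = v_{4}  →  sig = (2; 1)
  P={2,5}:  v_{2} + v_{5} = v_{1}  →  sig = (2; 1)
  P={3,4}:  v_{3} + v_{4} = v_{5}  →  sig = (2; 1)
  P={2,4}:  v_{2} + v_{4} = 2·v_{1}  →  sig = (2; 2)

Hence PRS(X_Σ) =
{ (2; —),  (2; 1) ×3,  (2; 2) }


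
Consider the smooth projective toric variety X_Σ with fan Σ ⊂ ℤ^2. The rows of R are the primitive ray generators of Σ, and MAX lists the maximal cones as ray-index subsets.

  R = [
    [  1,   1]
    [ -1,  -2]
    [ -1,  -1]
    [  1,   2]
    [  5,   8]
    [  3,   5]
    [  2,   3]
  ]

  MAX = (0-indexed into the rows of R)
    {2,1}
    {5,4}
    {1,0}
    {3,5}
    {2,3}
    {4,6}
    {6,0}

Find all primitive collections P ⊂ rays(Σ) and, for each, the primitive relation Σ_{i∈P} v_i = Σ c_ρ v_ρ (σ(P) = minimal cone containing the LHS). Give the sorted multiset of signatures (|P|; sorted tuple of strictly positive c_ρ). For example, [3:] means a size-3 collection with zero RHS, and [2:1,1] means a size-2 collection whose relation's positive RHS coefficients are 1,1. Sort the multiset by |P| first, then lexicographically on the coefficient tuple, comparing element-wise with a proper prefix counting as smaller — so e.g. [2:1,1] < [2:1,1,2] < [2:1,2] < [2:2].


The 14 primitive collections of Σ (r=7, n=2):

  {0,2}:  v_{0} + v_{2} = 0 — sig = [2:]
  {1,3}:  v_{1} + v_{3} = 0 — sig = [2:]
  {0,3}:  v_{0} + v_{3} = v_{6} — sig = [2:1]
  {1,5}:  v_{1} + v_{5} = v_{6} — sig = [2:1]
  {1,6}:  v_{1} + v_{6} = v_{0} — sig = [2:1]
  {2,6}:  v_{2} + v_{6} = v_{3} — sig = [2:1]
  {3,6}:  v_{3} + v_{6} = v_{5} — sig = [2:1]
  {5,6}:  v_{5} + v_{6} = v_{4} — sig = [2:1]
  {2,4}:  v_{2} + v_{4} = v_{3} + v_{5} — sig = [2:1,1]
  {0,5}:  v_{0} + v_{5} = 2·v_{6} — sig = [2:2]
  {1,4}:  v_{1} + v_{4} = 2·v_{6} — sig = [2:2]
  {2,5}:  v_{2} + v_{5} = 2·v_{3} — sig = [2:2]
  {3,4}:  v_{3} + v_{4} = 2·v_{5} — sig = [2:2]
  {0,4}:  v_{0} + v_{4} = 3·v_{6} — sig = [2:3]

Hence PRS(X_Σ) =
[[2:], [2:], [2:1], [2:1], [2:1], [2:1], [2:1], [2:1], [2:1,1], [2:2], [2:2], [2:2], [2:2], [2:3]]


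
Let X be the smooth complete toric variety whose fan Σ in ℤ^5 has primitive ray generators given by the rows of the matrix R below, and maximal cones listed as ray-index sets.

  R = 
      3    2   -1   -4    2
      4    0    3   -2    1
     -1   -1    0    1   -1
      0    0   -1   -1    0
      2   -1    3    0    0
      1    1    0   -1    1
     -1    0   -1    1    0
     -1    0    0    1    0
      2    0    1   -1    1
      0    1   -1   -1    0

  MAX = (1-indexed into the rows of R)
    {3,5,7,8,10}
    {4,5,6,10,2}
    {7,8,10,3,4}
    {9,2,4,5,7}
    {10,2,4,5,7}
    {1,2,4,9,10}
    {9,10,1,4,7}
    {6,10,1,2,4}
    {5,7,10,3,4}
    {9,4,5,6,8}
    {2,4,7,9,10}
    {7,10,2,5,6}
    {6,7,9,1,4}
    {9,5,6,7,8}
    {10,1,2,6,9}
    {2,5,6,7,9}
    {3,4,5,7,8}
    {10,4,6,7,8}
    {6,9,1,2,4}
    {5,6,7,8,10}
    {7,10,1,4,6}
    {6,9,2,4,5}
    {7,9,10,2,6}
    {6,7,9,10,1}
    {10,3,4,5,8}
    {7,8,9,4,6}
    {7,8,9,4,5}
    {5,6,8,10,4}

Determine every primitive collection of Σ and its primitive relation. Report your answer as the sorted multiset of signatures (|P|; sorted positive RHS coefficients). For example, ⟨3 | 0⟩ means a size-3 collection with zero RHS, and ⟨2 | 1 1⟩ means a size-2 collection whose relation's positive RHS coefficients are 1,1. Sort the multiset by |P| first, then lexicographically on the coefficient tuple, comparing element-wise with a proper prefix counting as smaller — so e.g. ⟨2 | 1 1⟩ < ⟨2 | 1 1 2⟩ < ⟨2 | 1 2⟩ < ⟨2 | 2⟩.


The 14 primitive collections of Σ (r=10, n=5):

  P = {3,6}:  v_{3} + v_{6} = 0  ⟹  sig = ⟨2 | 0⟩
  P = {2,8}:  v_{2} + v_{8} = v_{5} + v_{6}  ⟹  sig = ⟨2 | 1 1⟩
  P = {1,3}:  v_{1} + v_{3} = v_{4} + v_{9} + v_{10}  ⟹  sig = ⟨2 | 1 1 1⟩
  P = {1,5}:  v_{1} + v_{5} = v_{2} + v_{4} + v_{6}  ⟹  sig = ⟨2 | 1 1 1⟩
  P = {3,9}:  v_{3} + v_{9} = v_{4} + v_{5} + v_{7}  ⟹  sig = ⟨2 | 1 1 1⟩
  P = {2,3}:  v_{2} + v_{3} = v_{4} + 2·v_{5} + v_{7} + v_{10}  ⟹  sig = ⟨2 | 1 1 1 2⟩
  P = {1,8}:  v_{1} + v_{8} = v_{4} + 2·v_{6}  ⟹  sig = ⟨2 | 1 2⟩
  P = {5,9,10}:  v_{5} + v_{9} + v_{10} = v_{2}  ⟹  sig = ⟨3 | 1⟩
  P = {8,9,10}:  v_{8} + v_{9} + v_{10} = v_{6}  ⟹  sig = ⟨3 | 1⟩
  P = {1,2,7}:  v_{1} + v_{2} + v_{7} = 3·v_{9} + 2·v_{10}  ⟹  sig = ⟨3 | 2 3⟩
  P = {4,5,6,7}:  v_{4} + v_{5} + v_{6} + v_{7} = v_{9}  ⟹  sig = ⟨4 | 1⟩
  P = {4,6,9,10}:  v_{4} + v_{6} + v_{9} + v_{10} = v_{1}  ⟹  sig = ⟨4 | 1⟩
  P = {2,4,6,7}:  v_{2} + v_{4} + v_{6} + v_{7} = 2·v_{9} + v_{10}  ⟹  sig = ⟨4 | 1 2⟩
  P = {4,5,7,8,10}:  v_{4} + v_{5} + v_{7} + v_{8} + v_{10} = 0  ⟹  sig = ⟨5 | 0⟩

Hence PRS(X_Σ) =
[⟨2 | 0⟩, ⟨2 | 1 1⟩, ⟨2 | 1 1 1⟩, ⟨2 | 1 1 1⟩, ⟨2 | 1 1 1⟩, ⟨2 | 1 1 1 2⟩, ⟨2 | 1 2⟩, ⟨3 | 1⟩, ⟨3 | 1⟩, ⟨3 | 2 3⟩, ⟨4 | 1⟩, ⟨4 | 1⟩, ⟨4 | 1 2⟩, ⟨5 | 0⟩]


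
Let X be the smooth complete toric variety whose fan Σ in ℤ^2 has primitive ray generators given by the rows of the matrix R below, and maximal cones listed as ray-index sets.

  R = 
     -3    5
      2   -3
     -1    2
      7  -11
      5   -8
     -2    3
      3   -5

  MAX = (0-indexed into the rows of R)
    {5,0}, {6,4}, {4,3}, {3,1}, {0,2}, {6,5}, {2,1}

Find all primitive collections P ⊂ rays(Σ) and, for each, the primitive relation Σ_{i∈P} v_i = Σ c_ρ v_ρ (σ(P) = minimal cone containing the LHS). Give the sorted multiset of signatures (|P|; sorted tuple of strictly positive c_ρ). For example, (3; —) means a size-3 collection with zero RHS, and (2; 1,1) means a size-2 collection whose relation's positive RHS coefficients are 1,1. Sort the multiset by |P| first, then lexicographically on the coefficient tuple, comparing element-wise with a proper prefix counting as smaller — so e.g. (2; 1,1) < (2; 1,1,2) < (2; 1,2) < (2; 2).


Δ(Σ) — 7 vertices, 14 min non-faces:

  {0,6}:  v_{0} + v_{6} = 0 ; sig = (2; —)
  {1,5}:  v_{1} + v_{5} = 0 ; sig = (2; —)
  {0,1}:  v_{0} + v_{1} = v_{2} ; sig = (2; 1)
  {0,4}:  v_{0} + v_{4} = v_{1} ; sig = (2; 1)
  {1,4}:  v_{1} + v_{4} = v_{3} ; sig = (2; 1)
  {1,6}:  v_{1} + v_{6} = v_{4} ; sig = (2; 1)
  {2,5}:  v_{2} + v_{5} = v_{0} ; sig = (2; 1)
  {2,6}:  v_{2} + v_{6} = v_{1} ; sig = (2; 1)
  {3,5}:  v_{3} + v_{5} = v_{4} ; sig = (2; 1)
  {4,5}:  v_{4} + v_{5} = v_{6} ; sig = (2; 1)
  {0,3}:  v_{0} + v_{3} = 2·v_{1} ; sig = (2; 2)
  {2,4}:  v_{2} + v_{4} = 2·v_{1} ; sig = (2; 2)
  {3,6}:  v_{3} + v_{6} = 2·v_{4} ; sig = (2; 2)
  {2,3}:  v_{2} + v_{3} = 3·v_{1} ; sig = (2; 3)

Hence PRS(X_Σ) =
[(2; —), (2; —), (2; 1), (2; 1), (2; 1), (2; 1), (2; 1), (2; 1), (2; 1), (2; 1), (2; 2), (2; 2), (2; 2), (2; 3)]


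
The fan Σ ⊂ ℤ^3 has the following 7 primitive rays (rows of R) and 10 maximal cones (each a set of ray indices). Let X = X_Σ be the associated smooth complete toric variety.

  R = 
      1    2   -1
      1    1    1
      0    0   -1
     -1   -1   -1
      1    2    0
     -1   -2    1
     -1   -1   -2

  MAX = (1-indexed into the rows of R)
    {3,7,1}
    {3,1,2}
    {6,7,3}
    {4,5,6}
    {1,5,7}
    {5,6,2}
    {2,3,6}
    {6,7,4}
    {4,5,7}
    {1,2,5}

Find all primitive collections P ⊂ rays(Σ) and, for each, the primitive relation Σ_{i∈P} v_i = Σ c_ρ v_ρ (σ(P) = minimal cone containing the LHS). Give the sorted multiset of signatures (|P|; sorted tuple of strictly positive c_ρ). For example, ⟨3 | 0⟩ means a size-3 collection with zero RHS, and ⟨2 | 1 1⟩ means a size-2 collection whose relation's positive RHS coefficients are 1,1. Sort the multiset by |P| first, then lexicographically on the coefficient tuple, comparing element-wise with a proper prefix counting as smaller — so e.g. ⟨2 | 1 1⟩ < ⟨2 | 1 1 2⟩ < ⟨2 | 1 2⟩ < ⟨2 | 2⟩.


The 7 primitive collections of Σ (r=7, n=3):

  {1,6}:  v_{1} + v_{6} = 0  →  sig = ⟨2 | 0⟩
  {2,4}:  v_{2} + v_{4} = 0  →  sig = ⟨2 | 0⟩
  {2,7}:  v_{2} + v_{7} = v_{3}  →  sig = ⟨2 | 1⟩
  {3,4}:  v_{3} + v_{4} = v_{7}  →  sig = ⟨2 | 1⟩
  {3,5}:  v_{3} + v_{5} = v_{1}  →  sig = ⟨2 | 1⟩
  {1,4}:  v_{1} + v_{4} = v_{5} + v_{7}  →  sig = ⟨2 | 1 1⟩
  {5,6,7}:  v_{5} + v_{6} + v_{7} = v_{4}  →  sig = ⟨3 | 1⟩

Signatures (|P|; sorted positive RHS coefficients), sorted:
    |P|=2: 6 collections, coeffs (), (), (1), (1), (1), (1,1)
    |P|=3: 1 collection, coeffs (1)


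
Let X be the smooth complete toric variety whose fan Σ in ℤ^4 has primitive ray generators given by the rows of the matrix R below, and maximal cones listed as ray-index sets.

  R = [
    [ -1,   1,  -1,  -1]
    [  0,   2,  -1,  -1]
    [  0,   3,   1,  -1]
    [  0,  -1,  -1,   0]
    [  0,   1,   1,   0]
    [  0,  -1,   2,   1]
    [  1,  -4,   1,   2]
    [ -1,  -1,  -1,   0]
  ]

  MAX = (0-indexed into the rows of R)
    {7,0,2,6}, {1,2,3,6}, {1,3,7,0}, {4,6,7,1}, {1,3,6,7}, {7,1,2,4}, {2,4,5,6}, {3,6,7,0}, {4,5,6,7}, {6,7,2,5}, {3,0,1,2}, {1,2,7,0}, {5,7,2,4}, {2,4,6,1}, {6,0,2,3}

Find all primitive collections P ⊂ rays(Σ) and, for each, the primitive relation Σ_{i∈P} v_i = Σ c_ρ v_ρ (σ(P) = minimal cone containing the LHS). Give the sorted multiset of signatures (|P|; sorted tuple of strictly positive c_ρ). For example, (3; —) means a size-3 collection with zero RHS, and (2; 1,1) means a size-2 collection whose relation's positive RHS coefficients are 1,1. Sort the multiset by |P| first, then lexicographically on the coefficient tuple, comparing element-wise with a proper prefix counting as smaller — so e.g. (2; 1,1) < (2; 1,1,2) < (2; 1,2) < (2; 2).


9 minimal non-faces of Δ(Σ) (on 8 rays):

  P={3,4}:  v_{3} + v_{4} = 0 — sig = (2; —)
  P={1,5}:  v_{1} + v_{5} = v_{4} — sig = (2; 1)
  P={0,4}:  v_{0} + v_{4} = v_{2} + v_{7} — sig = (2; 1,1)
  P={3,5}:  v_{3} + v_{5} = v_{2} + v_{6} + v_{7} — sig = (2; 1,1,1)
  P={0,5}:  v_{0} + v_{5} = 2·v_{2} + v_{6} + 2·v_{7} — sig = (2; 1,2,2)
  P={0,1,6}:  v_{0} + v_{1} + v_{6} = v_{3} — sig = (3; 1)
  P={2,3,7}:  v_{2} + v_{3} + v_{7} = v_{0} — sig = (3; 1)
  P={1,2,6,7}:  v_{1} + v_{2} + v_{6} + v_{7} = 0 — sig = (4; —)
  P={2,4,6,7}:  v_{2} + v_{4} + v_{6} + v_{7} = v_{5} — sig = (4; 1)

Hence PRS(X_Σ) =
{ (2; —),  (2; 1),  (2; 1,1),  (2; 1,1,1),  (2; 1,2,2),  (3; 1) ×2,  (4; —),  (4; 1) }


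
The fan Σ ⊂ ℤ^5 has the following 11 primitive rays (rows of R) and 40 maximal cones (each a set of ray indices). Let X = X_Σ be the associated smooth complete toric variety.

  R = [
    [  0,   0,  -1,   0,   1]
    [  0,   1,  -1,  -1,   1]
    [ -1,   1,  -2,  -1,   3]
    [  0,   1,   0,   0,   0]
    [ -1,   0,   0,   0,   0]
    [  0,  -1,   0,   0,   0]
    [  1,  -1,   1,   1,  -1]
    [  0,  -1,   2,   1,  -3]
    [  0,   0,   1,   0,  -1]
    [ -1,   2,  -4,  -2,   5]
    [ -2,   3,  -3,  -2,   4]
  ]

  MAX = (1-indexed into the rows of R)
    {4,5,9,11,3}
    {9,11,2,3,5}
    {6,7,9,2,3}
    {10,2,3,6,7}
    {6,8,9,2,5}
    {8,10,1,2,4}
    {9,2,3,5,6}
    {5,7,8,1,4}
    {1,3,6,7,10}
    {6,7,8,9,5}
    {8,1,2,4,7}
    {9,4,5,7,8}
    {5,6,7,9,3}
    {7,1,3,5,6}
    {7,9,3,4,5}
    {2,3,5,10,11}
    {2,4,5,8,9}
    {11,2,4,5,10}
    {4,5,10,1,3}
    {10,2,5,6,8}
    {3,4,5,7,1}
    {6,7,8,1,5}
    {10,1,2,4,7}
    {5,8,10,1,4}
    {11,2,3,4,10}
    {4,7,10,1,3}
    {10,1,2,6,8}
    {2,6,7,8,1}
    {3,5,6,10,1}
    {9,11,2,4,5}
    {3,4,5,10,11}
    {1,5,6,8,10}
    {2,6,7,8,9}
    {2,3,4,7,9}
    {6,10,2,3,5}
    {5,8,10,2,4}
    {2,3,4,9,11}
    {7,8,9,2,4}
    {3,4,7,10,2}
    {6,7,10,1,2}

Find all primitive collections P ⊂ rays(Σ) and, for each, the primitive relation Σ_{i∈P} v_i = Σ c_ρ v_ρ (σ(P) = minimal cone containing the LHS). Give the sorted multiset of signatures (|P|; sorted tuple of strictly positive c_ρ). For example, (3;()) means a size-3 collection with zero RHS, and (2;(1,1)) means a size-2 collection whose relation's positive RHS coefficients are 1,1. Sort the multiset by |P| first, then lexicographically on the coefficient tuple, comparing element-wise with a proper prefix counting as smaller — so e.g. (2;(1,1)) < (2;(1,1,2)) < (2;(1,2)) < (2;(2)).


14 collections generate NE(X_Σ); each relation:

  P = {1,9}:  v_{1} + v_{9} = 0 — sig = (2;())
  P = {4,6}:  v_{4} + v_{6} = 0 — sig = (2;())
  P = {3,8}:  v_{3} + v_{8} = v_{5} — sig = (2;(1))
  P = {7,11}:  v_{7} + v_{11} = v_{3} + v_{4} — sig = (2;(1,1))
  P = {9,10}:  v_{9} + v_{10} = v_{2} + v_{3} — sig = (2;(1,1))
  P = {1,11}:  v_{1} + v_{11} = v_{4} + v_{5} + v_{10} — sig = (2;(1,1,1))
  P = {6,11}:  v_{6} + v_{11} = v_{2} + v_{3} + v_{5} — sig = (2;(1,1,1))
  P = {8,11}:  v_{8} + v_{11} = v_{2} + v_{4} + 2·v_{5} — sig = (2;(1,1,2))
  P = {2,5,7}:  v_{2} + v_{5} + v_{7} = 0 — sig = (3;())
  P = {1,2,3}:  v_{1} + v_{2} + v_{3} = v_{10} — sig = (3;(1))
  P = {7,8,10}:  v_{7} + v_{8} + v_{10} = v_{1} — sig = (3;(1))
  P = {1,2,5}:  v_{1} + v_{2} + v_{5} = v_{8} + v_{10} — sig = (3;(1,1))
  P = {5,7,10}:  v_{5} + v_{7} + v_{10} = v_{1} + v_{3} — sig = (3;(1,1))
  P = {2,3,4,5}:  v_{2} + v_{3} + v_{4} + v_{5} = v_{11} — sig = (4;(1))

Hence PRS(X_Σ) =
{ (2;()) ×2,  (2;(1)),  (2;(1,1)) ×2,  (2;(1,1,1)) ×2,  (2;(1,1,2)),  (3;()),  (3;(1)) ×2,  (3;(1,1)) ×2,  (4;(1)) }


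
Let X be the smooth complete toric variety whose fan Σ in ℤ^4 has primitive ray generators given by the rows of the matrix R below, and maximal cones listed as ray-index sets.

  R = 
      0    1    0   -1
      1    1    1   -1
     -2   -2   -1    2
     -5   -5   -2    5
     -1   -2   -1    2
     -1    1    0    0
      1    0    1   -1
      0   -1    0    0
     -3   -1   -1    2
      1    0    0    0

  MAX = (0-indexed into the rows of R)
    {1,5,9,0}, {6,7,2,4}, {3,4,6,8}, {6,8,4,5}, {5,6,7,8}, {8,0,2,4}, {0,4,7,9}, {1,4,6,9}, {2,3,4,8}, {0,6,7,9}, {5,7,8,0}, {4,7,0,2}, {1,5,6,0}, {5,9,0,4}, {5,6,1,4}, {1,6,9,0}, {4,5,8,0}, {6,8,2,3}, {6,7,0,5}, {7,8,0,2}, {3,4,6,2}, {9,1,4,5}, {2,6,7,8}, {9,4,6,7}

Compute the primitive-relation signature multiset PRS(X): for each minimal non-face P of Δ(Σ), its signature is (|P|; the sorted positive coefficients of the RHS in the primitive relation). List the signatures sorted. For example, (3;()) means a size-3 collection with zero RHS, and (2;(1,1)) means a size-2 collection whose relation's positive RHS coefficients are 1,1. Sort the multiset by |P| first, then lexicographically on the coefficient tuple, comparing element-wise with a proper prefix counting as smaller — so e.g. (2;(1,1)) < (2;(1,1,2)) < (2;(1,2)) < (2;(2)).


Minimal non-faces — 20 found among 10 rays, 24 max cones:

  {1,7}:  v_{1} + v_{7} = v_{6} — sig = (2;(1))
  {2,5}:  v_{2} + v_{5} = v_{8} — sig = (2;(1))
  {2,9}:  v_{2} + v_{9} = v_{4} — sig = (2;(1))
  {8,9}:  v_{8} + v_{9} = v_{4} + v_{5} — sig = (2;(1,1))
  {0,3}:  v_{0} + v_{3} = v_{2} + v_{7} + v_{8} — sig = (2;(1,1,1))
  {1,2}:  v_{1} + v_{2} = v_{4} + v_{5} + v_{6} — sig = (2;(1,1,1))
  {1,8}:  v_{1} + v_{8} = v_{4} + 2·v_{5} + v_{6} — sig = (2;(1,1,2))
  {3,5}:  v_{3} + v_{5} = v_{4} + v_{6} + 2·v_{8} — sig = (2;(1,1,2))
  {3,9}:  v_{3} + v_{9} = 2·v_{4} + v_{6} + v_{8} — sig = (2;(1,1,2))
  {1,3}:  v_{1} + v_{3} = 2·v_{4} + v_{5} + 2·v_{6} + v_{8} — sig = (2;(1,1,2,2))
  {3,7}:  v_{3} + v_{7} = 3·v_{2} + v_{6} — sig = (2;(1,3))
  {0,1,4}:  v_{0} + v_{1} + v_{4} = 0 — sig = (3;())
  {5,7,9}:  v_{5} + v_{7} + v_{9} = 0 — sig = (3;())
  {0,4,6}:  v_{0} + v_{4} + v_{6} = v_{7} — sig = (3;(1))
  {4,5,7}:  v_{4} + v_{5} + v_{7} = v_{2} — sig = (3;(1))
  {5,6,9}:  v_{5} + v_{6} + v_{9} = v_{1} — sig = (3;(1))
  {0,2,6}:  v_{0} + v_{2} + v_{6} = v_{5} + 2·v_{7} — sig = (3;(1,2))
  {4,7,8}:  v_{4} + v_{7} + v_{8} = 2·v_{2} — sig = (3;(2))
  {0,6,8}:  v_{0} + v_{6} + v_{8} = 2·v_{5} + 2·v_{7} — sig = (3;(2,2))
  {2,4,6,8}:  v_{2} + v_{4} + v_{6} + v_{8} = v_{3} — sig = (4;(1))

Signatures (|P|; sorted positive RHS coefficients), sorted:
    (2;(1))
    (2;(1))
    (2;(1))
    (2;(1,1))
    (2;(1,1,1))
    (2;(1,1,1))
    (2;(1,1,2))
    (2;(1,1,2))
    (2;(1,1,2))
    (2;(1,1,2,2))
    (2;(1,3))
    (3;())
    (3;())
    (3;(1))
    (3;(1))
    (3;(1))
    (3;(1,2))
    (3;(2))
    (3;(2,2))
    (4;(1))


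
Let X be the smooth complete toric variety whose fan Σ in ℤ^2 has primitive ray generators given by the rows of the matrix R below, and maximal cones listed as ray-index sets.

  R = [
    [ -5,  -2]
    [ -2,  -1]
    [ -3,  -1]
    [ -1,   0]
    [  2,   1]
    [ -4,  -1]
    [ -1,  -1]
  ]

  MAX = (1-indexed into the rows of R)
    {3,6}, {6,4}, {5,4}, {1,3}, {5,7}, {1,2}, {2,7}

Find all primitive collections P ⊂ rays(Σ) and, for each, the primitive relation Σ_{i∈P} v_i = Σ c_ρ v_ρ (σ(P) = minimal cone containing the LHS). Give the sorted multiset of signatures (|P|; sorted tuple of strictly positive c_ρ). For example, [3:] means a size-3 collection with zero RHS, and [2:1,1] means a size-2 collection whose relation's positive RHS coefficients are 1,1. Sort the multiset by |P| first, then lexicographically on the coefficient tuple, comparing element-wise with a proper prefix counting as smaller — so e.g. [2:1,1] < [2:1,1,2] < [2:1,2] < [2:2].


Δ(Σ) — 7 vertices, 14 min non-faces:

  • {2,5}:  v_{2} + v_{5} = 0  →  sig = [2:]
  • {1,5}:  v_{1} + v_{5} = v_{3}  →  sig = [2:1]
  • {2,3}:  v_{2} + v_{3} = v_{1}  →  sig = [2:1]
  • {2,4}:  v_{2} + v_{4} = v_{3}  →  sig = [2:1]
  • {3,4}:  v_{3} + v_{4} = v_{6}  →  sig = [2:1]
  • {3,5}:  v_{3} + v_{5} = v_{4}  →  sig = [2:1]
  • {4,7}:  v_{4} + v_{7} = v_{2}  →  sig = [2:1]
  • {6,7}:  v_{6} + v_{7} = v_{1}  →  sig = [2:1]
  • {1,4}:  v_{1} + v_{4} = 2·v_{3}  →  sig = [2:2]
  • {2,6}:  v_{2} + v_{6} = 2·v_{3}  →  sig = [2:2]
  • {3,7}:  v_{3} + v_{7} = 2·v_{2}  →  sig = [2:2]
  • {5,6}:  v_{5} + v_{6} = 2·v_{4}  →  sig = [2:2]
  • {1,6}:  v_{1} + v_{6} = 3·v_{3}  →  sig = [2:3]
  • {1,7}:  v_{1} + v_{7} = 3·v_{2}  →  sig = [2:3]

Sorted signature multiset PRS(X):
[[2:], [2:1], [2:1], [2:1], [2:1], [2:1], [2:1], [2:1], [2:2], [2:2], [2:2], [2:2], [2:3], [2:3]]


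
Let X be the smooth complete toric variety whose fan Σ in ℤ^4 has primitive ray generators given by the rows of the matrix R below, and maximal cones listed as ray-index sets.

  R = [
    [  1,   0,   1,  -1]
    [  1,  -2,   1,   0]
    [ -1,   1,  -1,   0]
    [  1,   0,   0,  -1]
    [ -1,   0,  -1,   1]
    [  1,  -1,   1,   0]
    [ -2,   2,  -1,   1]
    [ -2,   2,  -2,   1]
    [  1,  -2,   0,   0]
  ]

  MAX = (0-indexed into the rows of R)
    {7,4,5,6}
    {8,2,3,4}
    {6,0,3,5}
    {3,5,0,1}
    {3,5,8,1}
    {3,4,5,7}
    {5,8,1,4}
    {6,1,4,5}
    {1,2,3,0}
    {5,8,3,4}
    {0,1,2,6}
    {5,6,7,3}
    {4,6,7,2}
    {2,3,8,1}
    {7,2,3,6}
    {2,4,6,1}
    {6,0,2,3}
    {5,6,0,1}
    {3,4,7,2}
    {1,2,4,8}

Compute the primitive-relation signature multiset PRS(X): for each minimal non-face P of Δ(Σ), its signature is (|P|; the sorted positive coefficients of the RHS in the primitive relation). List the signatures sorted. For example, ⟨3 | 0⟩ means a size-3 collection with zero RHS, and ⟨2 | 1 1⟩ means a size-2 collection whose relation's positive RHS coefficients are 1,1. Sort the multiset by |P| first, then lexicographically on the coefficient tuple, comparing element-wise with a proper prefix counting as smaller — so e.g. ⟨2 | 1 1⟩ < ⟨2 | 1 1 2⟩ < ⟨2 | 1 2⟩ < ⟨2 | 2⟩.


|primitive collections| = 10. Relations:

  {0,4}:  v_{0} + v_{4} = 0  →  sig = ⟨2 | 0⟩
  {2,5}:  v_{2} + v_{5} = 0  →  sig = ⟨2 | 0⟩
  {1,7}:  v_{1} + v_{7} = v_{4}  →  sig = ⟨2 | 1⟩
  {6,8}:  v_{6} + v_{8} = v_{4}  →  sig = ⟨2 | 1⟩
  {0,7}:  v_{0} + v_{7} = v_{3} + v_{6}  →  sig = ⟨2 | 1 1⟩
  {0,8}:  v_{0} + v_{8} = v_{1} + v_{3}  →  sig = ⟨2 | 1 1⟩
  {7,8}:  v_{7} + v_{8} = v_{3} + 2·v_{4}  →  sig = ⟨2 | 1 2⟩
  {1,3,6}:  v_{1} + v_{3} + v_{6} = 0  →  sig = ⟨3 | 0⟩
  {1,3,4}:  v_{1} + v_{3} + v_{4} = v_{8}  →  sig = ⟨3 | 1⟩
  {3,4,6}:  v_{3} + v_{4} + v_{6} = v_{7}  →  sig = ⟨3 | 1⟩

Sorted signature multiset PRS(X):
    |P|=2: 7 collections, coeffs (), (), (1), (1), (1,1), (1,1), (1,2)
    |P|=3: 3 collections, coeffs (), (1), (1)


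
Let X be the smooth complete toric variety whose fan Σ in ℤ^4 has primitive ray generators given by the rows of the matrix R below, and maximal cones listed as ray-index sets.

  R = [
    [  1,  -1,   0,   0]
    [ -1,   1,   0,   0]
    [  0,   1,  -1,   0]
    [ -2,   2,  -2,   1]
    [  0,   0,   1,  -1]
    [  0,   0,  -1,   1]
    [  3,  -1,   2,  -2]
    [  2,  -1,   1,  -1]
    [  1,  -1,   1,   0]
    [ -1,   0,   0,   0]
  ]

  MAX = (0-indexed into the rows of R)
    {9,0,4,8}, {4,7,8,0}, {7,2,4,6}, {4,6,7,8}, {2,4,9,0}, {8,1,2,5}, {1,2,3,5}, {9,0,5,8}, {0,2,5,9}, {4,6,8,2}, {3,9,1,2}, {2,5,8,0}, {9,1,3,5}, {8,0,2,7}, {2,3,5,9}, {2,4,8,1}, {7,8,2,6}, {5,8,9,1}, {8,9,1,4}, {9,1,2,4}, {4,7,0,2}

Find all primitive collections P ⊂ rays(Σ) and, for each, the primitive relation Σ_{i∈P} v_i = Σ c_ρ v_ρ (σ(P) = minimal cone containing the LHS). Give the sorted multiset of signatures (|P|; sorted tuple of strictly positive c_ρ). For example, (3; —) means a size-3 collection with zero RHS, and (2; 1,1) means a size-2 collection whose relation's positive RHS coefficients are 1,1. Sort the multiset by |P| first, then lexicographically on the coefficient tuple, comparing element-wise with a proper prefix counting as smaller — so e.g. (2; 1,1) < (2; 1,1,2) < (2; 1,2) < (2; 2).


Σ has 18 primitive collections:

  P = {0,1}:  v_{0} + v_{1} = 0  →  sig = (2; —)
  P = {4,5}:  v_{4} + v_{5} = 0  →  sig = (2; —)
  P = {3,7}:  v_{3} + v_{7} = v_{2}  →  sig = (2; 1)
  P = {3,8}:  v_{3} + v_{8} = v_{1} + v_{5}  →  sig = (2; 1,1)
  P = {6,9}:  v_{6} + v_{9} = v_{4} + v_{7}  →  sig = (2; 1,1)
  P = {7,9}:  v_{7} + v_{9} = v_{0} + v_{4}  →  sig = (2; 1,1)
  P = {0,3}:  v_{0} + v_{3} = v_{2} + v_{5} + v_{9}  →  sig = (2; 1,1,1)
  P = {1,7}:  v_{1} + v_{7} = v_{2} + v_{4} + v_{8}  →  sig = (2; 1,1,1)
  P = {3,4}:  v_{3} + v_{4} = v_{1} + v_{2} + v_{9}  →  sig = (2; 1,1,1)
  P = {5,6}:  v_{5} + v_{6} = v_{2} + v_{7} + v_{8}  →  sig = (2; 1,1,1)
  P = {5,7}:  v_{5} + v_{7} = v_{0} + v_{2} + v_{8}  →  sig = (2; 1,1,1)
  P = {3,6}:  v_{3} + v_{6} = 2·v_{2} + v_{4} + v_{8}  →  sig = (2; 1,1,2)
  P = {0,6}:  v_{0} + v_{6} = 2·v_{7}  →  sig = (2; 2)
  P = {1,6}:  v_{1} + v_{6} = 2·v_{2} + 2·v_{4} + 2·v_{8}  →  sig = (2; 2,2,2)
  P = {2,8,9}:  v_{2} + v_{8} + v_{9} = 0  →  sig = (3; —)
  P = {0,2,4,8}:  v_{0} + v_{2} + v_{4} + v_{8} = v_{7}  →  sig = (4; 1)
  P = {1,2,5,9}:  v_{1} + v_{2} + v_{5} + v_{9} = v_{3}  →  sig = (4; 1)
  P = {2,4,7,8}:  v_{2} + v_{4} + v_{7} + v_{8} = v_{6}  →  sig = (4; 1)

Sorted signature multiset PRS(X):
    |P|=2: 14 collections, coeffs (), (), (1), (1,1), (1,1), (1,1), (1,1,1), (1,1,1), (1,1,1), (1,1,1), (1,1,1), (1,1,2), (2), (2,2,2)
    |P|=3: 1 collection, coeffs ()
    |P|=4: 3 collections, coeffs (1), (1), (1)


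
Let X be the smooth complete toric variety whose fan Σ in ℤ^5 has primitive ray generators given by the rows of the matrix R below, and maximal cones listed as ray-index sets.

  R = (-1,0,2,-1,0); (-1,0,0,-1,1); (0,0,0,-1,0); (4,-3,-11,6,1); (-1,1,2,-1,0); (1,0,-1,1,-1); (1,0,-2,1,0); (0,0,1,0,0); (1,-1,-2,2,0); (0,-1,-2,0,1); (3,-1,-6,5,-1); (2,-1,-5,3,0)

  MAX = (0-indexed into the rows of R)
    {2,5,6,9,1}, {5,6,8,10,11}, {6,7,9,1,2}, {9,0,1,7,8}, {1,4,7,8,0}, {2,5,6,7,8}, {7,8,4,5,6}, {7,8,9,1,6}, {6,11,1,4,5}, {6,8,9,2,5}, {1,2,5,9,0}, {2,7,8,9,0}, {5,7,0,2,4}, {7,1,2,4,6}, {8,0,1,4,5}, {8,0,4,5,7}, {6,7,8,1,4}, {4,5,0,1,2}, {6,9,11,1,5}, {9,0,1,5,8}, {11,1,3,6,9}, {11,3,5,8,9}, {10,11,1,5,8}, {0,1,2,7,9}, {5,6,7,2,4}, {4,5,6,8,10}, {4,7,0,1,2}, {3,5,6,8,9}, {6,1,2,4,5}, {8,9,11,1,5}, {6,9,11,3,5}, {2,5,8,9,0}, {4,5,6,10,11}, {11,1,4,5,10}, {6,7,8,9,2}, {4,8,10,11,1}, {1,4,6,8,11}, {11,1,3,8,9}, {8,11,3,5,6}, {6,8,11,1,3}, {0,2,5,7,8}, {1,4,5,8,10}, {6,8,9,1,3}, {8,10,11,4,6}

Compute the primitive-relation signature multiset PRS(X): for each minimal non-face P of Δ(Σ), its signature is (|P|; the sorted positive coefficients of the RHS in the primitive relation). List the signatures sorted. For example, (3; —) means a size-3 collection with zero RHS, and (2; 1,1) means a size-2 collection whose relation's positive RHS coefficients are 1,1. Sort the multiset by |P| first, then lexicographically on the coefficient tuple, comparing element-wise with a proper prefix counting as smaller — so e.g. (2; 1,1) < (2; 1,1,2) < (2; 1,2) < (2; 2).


Δ(Σ) — 12 vertices, 23 min non-faces:

  • {0,6}:  v_{0} + v_{6} = 0  ⟹  sig = (2; —)
  • {4,9}:  v_{4} + v_{9} = v_{1}  ⟹  sig = (2; 1)
  • {2,10}:  v_{2} + v_{10} = v_{5} + v_{11}  ⟹  sig = (2; 1,1)
  • {7,11}:  v_{7} + v_{11} = v_{6} + v_{8}  ⟹  sig = (2; 1,1)
  • {0,3}:  v_{0} + v_{3} = v_{8} + v_{9} + v_{11}  ⟹  sig = (2; 1,1,1)
  • {0,11}:  v_{0} + v_{11} = v_{1} + v_{5} + v_{8}  ⟹  sig = (2; 1,1,1)
  • {2,11}:  v_{2} + v_{11} = v_{5} + v_{6} + v_{9}  ⟹  sig = (2; 1,1,1)
  • {3,4}:  v_{3} + v_{4} = v_{1} + v_{6} + v_{8} + v_{11}  ⟹  sig = (2; 1,1,1,1)
  • {9,10}:  v_{9} + v_{10} = v_{1} + v_{5} + v_{8} + v_{11}  ⟹  sig = (2; 1,1,1,1)
  • {7,10}:  v_{7} + v_{10} = v_{4} + v_{5} + v_{6} + 2·v_{8}  ⟹  sig = (2; 1,1,1,2)
  • {0,10}:  v_{0} + v_{10} = v_{1} + v_{4} + 2·v_{5} + 2·v_{8}  ⟹  sig = (2; 1,1,2,2)
  • {2,3}:  v_{2} + v_{3} = v_{5} + 2·v_{6} + v_{8} + 2·v_{9}  ⟹  sig = (2; 1,1,2,2)
  • {3,7}:  v_{3} + v_{7} = 2·v_{6} + 2·v_{8} + v_{9}  ⟹  sig = (2; 1,2,2)
  • {3,10}:  v_{3} + v_{10} = v_{8} + 3·v_{11}  ⟹  sig = (2; 1,3)
  • {1,5,7}:  v_{1} + v_{5} + v_{7} = 0  ⟹  sig = (3; —)
  • {2,4,8}:  v_{2} + v_{4} + v_{8} = 0  ⟹  sig = (3; —)
  • {1,2,8}:  v_{1} + v_{2} + v_{8} = v_{9}  ⟹  sig = (3; 1)
  • {5,7,9}:  v_{5} + v_{7} + v_{9} = v_{2} + v_{8}  ⟹  sig = (3; 1,1)
  • {1,3,5}:  v_{1} + v_{3} + v_{5} = v_{9} + 2·v_{11}  ⟹  sig = (3; 1,2)
  • {1,6,10}:  v_{1} + v_{6} + v_{10} = v_{4} + 2·v_{11}  ⟹  sig = (3; 1,2)
  • {1,5,6,8}:  v_{1} + v_{5} + v_{6} + v_{8} = v_{11}  ⟹  sig = (4; 1)
  • {4,5,8,11}:  v_{4} + v_{5} + v_{8} + v_{11} = v_{10}  ⟹  sig = (4; 1)
  • {6,8,9,11}:  v_{6} + v_{8} + v_{9} + v_{11} = v_{3}  ⟹  sig = (4; 1)

Sorted signature multiset PRS(X):
{ (2; —),  (2; 1),  (2; 1,1) ×2,  (2; 1,1,1) ×3,  (2; 1,1,1,1) ×2,  (2; 1,1,1,2),  (2; 1,1,2,2) ×2,  (2; 1,2,2),  (2; 1,3),  (3; —) ×2,  (3; 1),  (3; 1,1),  (3; 1,2) ×2,  (4; 1) ×3 }


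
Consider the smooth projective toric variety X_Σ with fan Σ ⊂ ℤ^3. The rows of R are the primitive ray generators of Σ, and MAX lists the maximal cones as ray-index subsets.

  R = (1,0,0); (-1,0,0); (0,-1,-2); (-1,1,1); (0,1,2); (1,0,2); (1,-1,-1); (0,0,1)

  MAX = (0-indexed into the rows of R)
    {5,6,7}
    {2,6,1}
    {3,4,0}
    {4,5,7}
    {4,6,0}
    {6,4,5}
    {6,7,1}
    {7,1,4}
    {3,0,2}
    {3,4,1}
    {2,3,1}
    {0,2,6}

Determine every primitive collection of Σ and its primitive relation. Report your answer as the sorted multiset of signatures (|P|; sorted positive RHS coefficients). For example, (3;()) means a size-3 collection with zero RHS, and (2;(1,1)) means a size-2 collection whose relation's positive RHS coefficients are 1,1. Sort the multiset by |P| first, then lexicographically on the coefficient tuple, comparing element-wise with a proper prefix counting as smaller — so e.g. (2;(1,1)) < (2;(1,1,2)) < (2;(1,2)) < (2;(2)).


The 12 primitive collections of Σ (r=8, n=3):

  • {0,1}:  v_{0} + v_{1} = 0  ⟹  sig = (2;())
  • {2,4}:  v_{2} + v_{4} = 0  ⟹  sig = (2;())
  • {3,6}:  v_{3} + v_{6} = 0  ⟹  sig = (2;())
  • {0,7}:  v_{0} + v_{7} = v_{4} + v_{6}  ⟹  sig = (2;(1,1))
  • {2,5}:  v_{2} + v_{5} = v_{6} + v_{7}  ⟹  sig = (2;(1,1))
  • {2,7}:  v_{2} + v_{7} = v_{1} + v_{6}  ⟹  sig = (2;(1,1))
  • {3,5}:  v_{3} + v_{5} = v_{4} + v_{7}  ⟹  sig = (2;(1,1))
  • {3,7}:  v_{3} + v_{7} = v_{1} + v_{4}  ⟹  sig = (2;(1,1))
  • {1,5}:  v_{1} + v_{5} = 2·v_{7}  ⟹  sig = (2;(2))
  • {0,5}:  v_{0} + v_{5} = 2·v_{4} + 2·v_{6}  ⟹  sig = (2;(2,2))
  • {1,4,6}:  v_{1} + v_{4} + v_{6} = v_{7}  ⟹  sig = (3;(1))
  • {4,6,7}:  v_{4} + v_{6} + v_{7} = v_{5}  ⟹  sig = (3;(1))

Hence PRS(X_Σ) =
    |P|=2: 10 collections, coeffs (), (), (), (1,1), (1,1), (1,1), (1,1), (1,1), (2), (2,2)
    |P|=3: 2 collections, coeffs (1), (1)


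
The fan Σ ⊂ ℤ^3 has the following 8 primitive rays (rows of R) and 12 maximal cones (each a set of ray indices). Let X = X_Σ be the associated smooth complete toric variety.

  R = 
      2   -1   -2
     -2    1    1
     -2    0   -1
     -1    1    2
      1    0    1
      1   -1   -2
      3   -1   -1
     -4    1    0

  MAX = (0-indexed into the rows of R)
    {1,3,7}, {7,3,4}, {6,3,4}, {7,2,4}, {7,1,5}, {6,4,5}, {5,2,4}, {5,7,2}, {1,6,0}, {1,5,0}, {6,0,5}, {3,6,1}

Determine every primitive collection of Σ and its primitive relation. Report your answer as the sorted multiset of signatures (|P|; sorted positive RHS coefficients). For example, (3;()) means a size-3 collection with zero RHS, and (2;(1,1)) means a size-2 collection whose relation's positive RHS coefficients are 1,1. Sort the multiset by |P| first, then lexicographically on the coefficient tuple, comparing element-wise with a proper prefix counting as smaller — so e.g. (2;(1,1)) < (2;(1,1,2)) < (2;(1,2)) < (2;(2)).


Δ(Σ) — 8 vertices, 12 min non-faces:

  P={3,5}:  v_{3} + v_{5} = 0  →  sig = (2;())
  P={0,4}:  v_{0} + v_{4} = v_{6}  →  sig = (2;(1))
  P={1,2}:  v_{1} + v_{2} = v_{7}  →  sig = (2;(1))
  P={1,4}:  v_{1} + v_{4} = v_{3}  →  sig = (2;(1))
  P={2,6}:  v_{2} + v_{6} = v_{5}  →  sig = (2;(1))
  P={0,3}:  v_{0} + v_{3} = v_{1} + v_{6}  →  sig = (2;(1,1))
  P={2,3}:  v_{2} + v_{3} = v_{4} + v_{7}  →  sig = (2;(1,1))
  P={6,7}:  v_{6} + v_{7} = v_{1} + v_{5}  →  sig = (2;(1,1))
  P={0,2}:  v_{0} + v_{2} = v_{1} + 2·v_{5}  →  sig = (2;(1,2))
  P={0,7}:  v_{0} + v_{7} = 2·v_{1} + 2·v_{5}  →  sig = (2;(2,2))
  P={1,5,6}:  v_{1} + v_{5} + v_{6} = v_{0}  →  sig = (3;(1))
  P={4,5,7}:  v_{4} + v_{5} + v_{7} = v_{2}  →  sig = (3;(1))

so the primitive-relation signature multiset is
    |P|=2: 10 collections, coeffs (), (1), (1), (1), (1), (1,1), (1,1), (1,1), (1,2), (2,2)
    |P|=3: 2 collections, coeffs (1), (1)


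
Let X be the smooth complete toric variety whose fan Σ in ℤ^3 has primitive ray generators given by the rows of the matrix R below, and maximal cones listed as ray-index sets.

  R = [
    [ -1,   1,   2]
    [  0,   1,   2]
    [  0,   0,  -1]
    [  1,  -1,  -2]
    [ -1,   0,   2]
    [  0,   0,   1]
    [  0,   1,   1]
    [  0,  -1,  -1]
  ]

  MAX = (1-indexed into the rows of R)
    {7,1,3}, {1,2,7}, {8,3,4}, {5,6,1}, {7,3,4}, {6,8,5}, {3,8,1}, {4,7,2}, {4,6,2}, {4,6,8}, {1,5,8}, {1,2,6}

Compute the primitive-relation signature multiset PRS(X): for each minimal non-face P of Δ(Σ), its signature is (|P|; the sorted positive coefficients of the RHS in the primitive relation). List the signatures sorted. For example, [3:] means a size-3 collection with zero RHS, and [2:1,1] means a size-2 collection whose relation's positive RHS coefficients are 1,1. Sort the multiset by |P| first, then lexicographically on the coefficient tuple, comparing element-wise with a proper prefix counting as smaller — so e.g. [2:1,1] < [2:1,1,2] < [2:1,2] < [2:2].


The 11 primitive collections of Σ (r=8, n=3):

  P={1,4}:  v_{1} + v_{4} = 0  ⟹  sig = [2:]
  P={3,6}:  v_{3} + v_{6} = 0  ⟹  sig = [2:]
  P={7,8}:  v_{7} + v_{8} = 0  ⟹  sig = [2:]
  P={2,3}:  v_{2} + v_{3} = v_{7}  ⟹  sig = [2:1]
  P={2,8}:  v_{2} + v_{8} = v_{6}  ⟹  sig = [2:1]
  P={6,7}:  v_{6} + v_{7} = v_{2}  ⟹  sig = [2:1]
  P={3,5}:  v_{3} + v_{5} = v_{1} + v_{8}  ⟹  sig = [2:1,1]
  P={4,5}:  v_{4} + v_{5} = v_{6} + v_{8}  ⟹  sig = [2:1,1]
  P={5,7}:  v_{5} + v_{7} = v_{1} + v_{6}  ⟹  sig = [2:1,1]
  P={2,5}:  v_{2} + v_{5} = v_{1} + 2·v_{6}  ⟹  sig = [2:1,2]
  P={1,6,8}:  v_{1} + v_{6} + v_{8} = v_{5}  ⟹  sig = [3:1]

Signatures (|P|; sorted positive RHS coefficients), sorted:
[[2:], [2:], [2:], [2:1], [2:1], [2:1], [2:1,1], [2:1,1], [2:1,1], [2:1,2], [3:1]]


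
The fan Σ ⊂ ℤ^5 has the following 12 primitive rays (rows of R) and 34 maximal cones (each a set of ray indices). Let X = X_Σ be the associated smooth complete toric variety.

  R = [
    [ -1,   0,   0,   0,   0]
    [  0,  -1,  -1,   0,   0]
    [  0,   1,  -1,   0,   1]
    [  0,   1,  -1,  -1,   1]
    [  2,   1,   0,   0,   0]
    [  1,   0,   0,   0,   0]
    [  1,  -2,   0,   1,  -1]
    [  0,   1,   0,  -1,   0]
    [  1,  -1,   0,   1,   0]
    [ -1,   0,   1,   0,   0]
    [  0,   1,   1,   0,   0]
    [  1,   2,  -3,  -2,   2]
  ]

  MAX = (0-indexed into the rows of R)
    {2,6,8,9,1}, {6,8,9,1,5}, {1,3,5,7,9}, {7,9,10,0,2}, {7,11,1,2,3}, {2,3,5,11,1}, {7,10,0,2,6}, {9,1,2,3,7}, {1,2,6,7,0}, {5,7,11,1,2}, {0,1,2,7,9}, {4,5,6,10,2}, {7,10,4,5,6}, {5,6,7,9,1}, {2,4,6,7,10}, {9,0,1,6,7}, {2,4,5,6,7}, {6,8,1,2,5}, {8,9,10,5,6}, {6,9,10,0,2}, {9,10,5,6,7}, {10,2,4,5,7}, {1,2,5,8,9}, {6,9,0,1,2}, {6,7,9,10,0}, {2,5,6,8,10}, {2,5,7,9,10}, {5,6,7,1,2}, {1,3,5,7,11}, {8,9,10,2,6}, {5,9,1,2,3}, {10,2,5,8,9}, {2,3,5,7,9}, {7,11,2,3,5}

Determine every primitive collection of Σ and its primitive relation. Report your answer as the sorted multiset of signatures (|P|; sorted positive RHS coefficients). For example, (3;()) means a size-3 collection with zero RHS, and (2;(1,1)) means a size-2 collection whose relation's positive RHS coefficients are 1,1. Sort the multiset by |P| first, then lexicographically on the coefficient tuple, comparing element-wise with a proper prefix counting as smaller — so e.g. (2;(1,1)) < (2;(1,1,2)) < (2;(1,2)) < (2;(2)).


Σ has 24 primitive collections:

  • {0,5}:  v_{0} + v_{5} = 0 ; sig = (2;())
  • {1,10}:  v_{1} + v_{10} = 0 ; sig = (2;())
  • {7,8}:  v_{7} + v_{8} = v_{5} ; sig = (2;(1))
  • {3,6}:  v_{3} + v_{6} = v_{1} + v_{5} ; sig = (2;(1,1))
  • {4,9}:  v_{4} + v_{9} = v_{5} + v_{10} ; sig = (2;(1,1))
  • {0,8}:  v_{0} + v_{8} = v_{2} + v_{6} + v_{9} ; sig = (2;(1,1,1))
  • {0,3}:  v_{0} + v_{3} = v_{1} + v_{2} + v_{7} + v_{9} ; sig = (2;(1,1,1,1))
  • {0,4}:  v_{0} + v_{4} = v_{2} + v_{6} + v_{7} + v_{10} ; sig = (2;(1,1,1,1))
  • {0,11}:  v_{0} + v_{11} = v_{1} + v_{2} + v_{3} + v_{7} ; sig = (2;(1,1,1,1))
  • {1,4}:  v_{1} + v_{4} = v_{2} + v_{5} + v_{6} + v_{7} ; sig = (2;(1,1,1,1))
  • {3,10}:  v_{3} + v_{10} = v_{2} + v_{5} + v_{7} + v_{9} ; sig = (2;(1,1,1,1))
  • {10,11}:  v_{10} + v_{11} = v_{2} + v_{3} + v_{5} + v_{7} ; sig = (2;(1,1,1,1))
  • {3,8}:  v_{3} + v_{8} = v_{1} + v_{2} + 2·v_{5} + v_{9} ; sig = (2;(1,1,1,2))
  • {4,8}:  v_{4} + v_{8} = v_{2} + 2·v_{5} + v_{6} + v_{10} ; sig = (2;(1,1,1,2))
  • {8,11}:  v_{8} + v_{11} = v_{1} + v_{2} + v_{3} + 2·v_{5} ; sig = (2;(1,1,1,2))
  • {3,4}:  v_{3} + v_{4} = v_{2} + 2·v_{5} + v_{7} ; sig = (2;(1,1,2))
  • {6,11}:  v_{6} + v_{11} = 2·v_{1} + v_{2} + 2·v_{5} + v_{7} ; sig = (2;(1,1,2,2))
  • {4,11}:  v_{4} + v_{11} = v_{1} + 2·v_{2} + 3·v_{5} + 2·v_{7} ; sig = (2;(1,2,2,3))
  • {9,11}:  v_{9} + v_{11} = 2·v_{3} ; sig = (2;(2))
  • {2,6,7,9}:  v_{2} + v_{6} + v_{7} + v_{9} = 0 ; sig = (4;())
  • {2,5,6,9}:  v_{2} + v_{5} + v_{6} + v_{9} = v_{8} ; sig = (4;(1))
  • {1,2,3,5,7}:  v_{1} + v_{2} + v_{3} + v_{5} + v_{7} = v_{11} ; sig = (5;(1))
  • {1,2,5,7,9}:  v_{1} + v_{2} + v_{5} + v_{7} + v_{9} = v_{3} ; sig = (5;(1))
  • {2,5,6,7,10}:  v_{2} + v_{5} + v_{6} + v_{7} + v_{10} = v_{4} ; sig = (5;(1))

Signatures (|P|; sorted positive RHS coefficients), sorted:
    |P|=2: 19 collections, coeffs (), (), (1), (1,1), (1,1), (1,1,1), (1,1,1,1), (1,1,1,1), (1,1,1,1), (1,1,1,1), (1,1,1,1), (1,1,1,1), (1,1,1,2), (1,1,1,2), (1,1,1,2), (1,1,2), (1,1,2,2), (1,2,2,3), (2)
    |P|=4: 2 collections, coeffs (), (1)
    |P|=5: 3 collections, coeffs (1), (1), (1)
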